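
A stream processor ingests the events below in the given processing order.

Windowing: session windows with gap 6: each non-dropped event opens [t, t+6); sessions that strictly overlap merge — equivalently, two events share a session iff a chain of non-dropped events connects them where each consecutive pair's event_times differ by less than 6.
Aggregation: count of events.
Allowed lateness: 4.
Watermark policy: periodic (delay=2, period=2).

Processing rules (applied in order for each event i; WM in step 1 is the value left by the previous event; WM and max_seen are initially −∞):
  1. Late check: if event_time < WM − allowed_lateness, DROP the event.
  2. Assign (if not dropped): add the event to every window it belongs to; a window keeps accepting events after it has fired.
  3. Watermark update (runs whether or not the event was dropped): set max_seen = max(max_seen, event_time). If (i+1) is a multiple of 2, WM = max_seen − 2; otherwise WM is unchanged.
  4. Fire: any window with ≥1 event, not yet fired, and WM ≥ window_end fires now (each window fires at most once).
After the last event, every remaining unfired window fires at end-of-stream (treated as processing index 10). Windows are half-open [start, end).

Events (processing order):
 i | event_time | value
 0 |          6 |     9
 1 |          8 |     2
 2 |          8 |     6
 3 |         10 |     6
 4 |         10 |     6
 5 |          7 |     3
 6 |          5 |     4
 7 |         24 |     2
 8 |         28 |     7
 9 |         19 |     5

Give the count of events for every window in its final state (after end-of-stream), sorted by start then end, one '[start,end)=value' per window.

[5,16)=7 [19,34)=3

i=0 t=6 v=9: → [6,12); WM=−∞
i=1 t=8 v=2: → [6,14); WM=6
i=2 t=8 v=6: → [6,14); WM=6
i=3 t=10 v=6: → [6,16); WM=8
i=4 t=10 v=6: → [6,16); WM=8
i=5 t=7 v=3: → [6,16); WM=8
i=6 t=5 v=4: → [5,16); WM=8
i=7 t=24 v=2: → [24,30); WM=22
i=8 t=28 v=7: → [24,34); WM=22
i=9 t=19 v=5: → [19,34); WM=26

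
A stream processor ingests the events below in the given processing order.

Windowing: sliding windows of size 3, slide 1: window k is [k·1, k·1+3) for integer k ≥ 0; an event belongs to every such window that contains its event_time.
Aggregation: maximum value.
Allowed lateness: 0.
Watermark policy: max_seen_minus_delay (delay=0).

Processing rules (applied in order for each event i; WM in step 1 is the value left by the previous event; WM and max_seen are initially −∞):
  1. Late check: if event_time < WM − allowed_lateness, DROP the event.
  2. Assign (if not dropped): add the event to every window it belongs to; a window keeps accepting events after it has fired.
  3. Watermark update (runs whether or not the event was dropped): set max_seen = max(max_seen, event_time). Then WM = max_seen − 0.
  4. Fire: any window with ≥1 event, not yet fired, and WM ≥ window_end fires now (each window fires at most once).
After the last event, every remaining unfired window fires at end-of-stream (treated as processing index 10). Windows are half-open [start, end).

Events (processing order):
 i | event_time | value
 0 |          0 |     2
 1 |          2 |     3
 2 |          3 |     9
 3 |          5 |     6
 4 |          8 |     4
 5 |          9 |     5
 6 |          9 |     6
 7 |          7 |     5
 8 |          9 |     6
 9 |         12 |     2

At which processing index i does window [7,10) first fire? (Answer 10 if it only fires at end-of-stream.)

9

i=0 t=0 v=2: → [0,3); WM=0
i=1 t=2 v=3: → [2,5),[1,4),[0,3); WM=2
i=2 t=3 v=9: → [3,6),[2,5),[1,4); WM=3; [0,3) fires=3
i=3 t=5 v=6: → [5,8),[4,7),[3,6); WM=5; [1,4) fires=9 [2,5) fires=9
i=4 t=8 v=4: → [8,11),[7,10),[6,9); WM=8; [3,6) fires=9 [4,7) fires=6 [5,8) fires=6
i=5 t=9 v=5: → [9,12),[8,11),[7,10); WM=9; [6,9) fires=4
i=6 t=9 v=6: → [9,12),[8,11),[7,10); WM=9
i=7 t=7 v=5: DROP (t<9-0); WM=9
i=8 t=9 v=6: → [9,12),[8,11),[7,10); WM=9
i=9 t=12 v=2: → [12,15),[11,14),[10,13); WM=12; [7,10) fires=6 [8,11) fires=6 [9,12) fires=6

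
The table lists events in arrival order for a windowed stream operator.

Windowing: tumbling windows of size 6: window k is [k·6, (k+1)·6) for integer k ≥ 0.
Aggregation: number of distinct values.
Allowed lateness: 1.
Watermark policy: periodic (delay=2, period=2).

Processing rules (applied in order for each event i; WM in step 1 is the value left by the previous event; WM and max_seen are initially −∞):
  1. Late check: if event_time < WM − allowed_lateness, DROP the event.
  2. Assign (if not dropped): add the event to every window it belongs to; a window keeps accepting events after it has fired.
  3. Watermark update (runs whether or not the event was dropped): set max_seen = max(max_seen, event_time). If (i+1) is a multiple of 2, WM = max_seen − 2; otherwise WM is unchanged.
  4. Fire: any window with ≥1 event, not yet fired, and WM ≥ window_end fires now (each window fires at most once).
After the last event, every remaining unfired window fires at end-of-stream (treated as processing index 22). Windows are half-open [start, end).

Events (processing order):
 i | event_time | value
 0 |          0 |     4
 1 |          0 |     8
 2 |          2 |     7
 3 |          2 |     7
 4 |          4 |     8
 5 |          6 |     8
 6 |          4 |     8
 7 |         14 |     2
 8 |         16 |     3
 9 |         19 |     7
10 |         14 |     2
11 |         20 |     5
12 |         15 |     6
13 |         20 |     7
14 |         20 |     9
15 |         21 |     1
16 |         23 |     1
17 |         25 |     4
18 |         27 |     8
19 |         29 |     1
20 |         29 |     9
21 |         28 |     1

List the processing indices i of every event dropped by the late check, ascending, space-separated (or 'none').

i=0 t=0 v=4: → [0,6); WM=−∞
i=1 t=0 v=8: → [0,6); WM=-2
i=2 t=2 v=7: → [0,6); WM=-2
i=3 t=2 v=7: → [0,6); WM=0
i=4 t=4 v=8: → [0,6); WM=0
i=5 t=6 v=8: → [6,12); WM=4
i=6 t=4 v=8: → [0,6); WM=4
i=7 t=14 v=2: → [12,18); WM=12; [0,6) fires=3 [6,12) fires=1
i=8 t=16 v=3: → [12,18); WM=12
i=9 t=19 v=7: → [18,24); WM=17
i=10 t=14 v=2: DROP (t<17-1); WM=17
i=11 t=20 v=5: → [18,24); WM=18; [12,18) fires=2
i=12 t=15 v=6: DROP (t<18-1); WM=18
i=13 t=20 v=7: → [18,24); WM=18
i=14 t=20 v=9: → [18,24); WM=18
i=15 t=21 v=1: → [18,24); WM=19
i=16 t=23 v=1: → [18,24); WM=19
i=17 t=25 v=4: → [24,30); WM=23
i=18 t=27 v=8: → [24,30); WM=23
i=19 t=29 v=1: → [24,30); WM=27; [18,24) fires=4
i=20 t=29 v=9: → [24,30); WM=27
i=21 t=28 v=1: → [24,30); WM=27

10 12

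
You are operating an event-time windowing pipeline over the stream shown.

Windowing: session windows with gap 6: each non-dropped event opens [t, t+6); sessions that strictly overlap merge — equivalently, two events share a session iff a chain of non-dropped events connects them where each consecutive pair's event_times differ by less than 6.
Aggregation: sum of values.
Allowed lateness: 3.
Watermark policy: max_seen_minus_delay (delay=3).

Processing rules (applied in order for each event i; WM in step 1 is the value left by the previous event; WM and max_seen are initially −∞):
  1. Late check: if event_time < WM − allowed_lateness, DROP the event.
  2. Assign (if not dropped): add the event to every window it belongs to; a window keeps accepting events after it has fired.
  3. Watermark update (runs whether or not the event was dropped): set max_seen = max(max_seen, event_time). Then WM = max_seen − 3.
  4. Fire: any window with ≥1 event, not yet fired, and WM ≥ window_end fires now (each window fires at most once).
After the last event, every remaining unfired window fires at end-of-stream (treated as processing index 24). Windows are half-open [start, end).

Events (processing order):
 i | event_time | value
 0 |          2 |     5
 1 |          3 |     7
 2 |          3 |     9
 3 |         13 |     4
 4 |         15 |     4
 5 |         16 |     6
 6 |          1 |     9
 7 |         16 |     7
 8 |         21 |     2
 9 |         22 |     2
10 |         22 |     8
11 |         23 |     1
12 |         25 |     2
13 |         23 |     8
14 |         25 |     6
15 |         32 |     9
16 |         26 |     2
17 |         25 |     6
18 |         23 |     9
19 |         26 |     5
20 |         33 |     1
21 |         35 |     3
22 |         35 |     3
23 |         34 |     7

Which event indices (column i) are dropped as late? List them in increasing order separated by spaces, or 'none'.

6 17 18

i=0 t=2 v=5: → [2,8); WM=-1
i=1 t=3 v=7: → [2,9); WM=0
i=2 t=3 v=9: → [2,9); WM=0
i=3 t=13 v=4: → [13,19); WM=10
i=4 t=15 v=4: → [13,21); WM=12
i=5 t=16 v=6: → [13,22); WM=13
i=6 t=1 v=9: DROP (t<13-3); WM=13
i=7 t=16 v=7: → [13,22); WM=13
i=8 t=21 v=2: → [13,27); WM=18
i=9 t=22 v=2: → [13,28); WM=19
i=10 t=22 v=8: → [13,28); WM=19
i=11 t=23 v=1: → [13,29); WM=20
i=12 t=25 v=2: → [13,31); WM=22
i=13 t=23 v=8: → [13,31); WM=22
i=14 t=25 v=6: → [13,31); WM=22
i=15 t=32 v=9: → [32,38); WM=29
i=16 t=26 v=2: → [13,32); WM=29
i=17 t=25 v=6: DROP (t<29-3); WM=29
i=18 t=23 v=9: DROP (t<29-3); WM=29
i=19 t=26 v=5: → [13,32); WM=29
i=20 t=33 v=1: → [32,39); WM=30
i=21 t=35 v=3: → [32,41); WM=32
i=22 t=35 v=3: → [32,41); WM=32
i=23 t=34 v=7: → [32,41); WM=32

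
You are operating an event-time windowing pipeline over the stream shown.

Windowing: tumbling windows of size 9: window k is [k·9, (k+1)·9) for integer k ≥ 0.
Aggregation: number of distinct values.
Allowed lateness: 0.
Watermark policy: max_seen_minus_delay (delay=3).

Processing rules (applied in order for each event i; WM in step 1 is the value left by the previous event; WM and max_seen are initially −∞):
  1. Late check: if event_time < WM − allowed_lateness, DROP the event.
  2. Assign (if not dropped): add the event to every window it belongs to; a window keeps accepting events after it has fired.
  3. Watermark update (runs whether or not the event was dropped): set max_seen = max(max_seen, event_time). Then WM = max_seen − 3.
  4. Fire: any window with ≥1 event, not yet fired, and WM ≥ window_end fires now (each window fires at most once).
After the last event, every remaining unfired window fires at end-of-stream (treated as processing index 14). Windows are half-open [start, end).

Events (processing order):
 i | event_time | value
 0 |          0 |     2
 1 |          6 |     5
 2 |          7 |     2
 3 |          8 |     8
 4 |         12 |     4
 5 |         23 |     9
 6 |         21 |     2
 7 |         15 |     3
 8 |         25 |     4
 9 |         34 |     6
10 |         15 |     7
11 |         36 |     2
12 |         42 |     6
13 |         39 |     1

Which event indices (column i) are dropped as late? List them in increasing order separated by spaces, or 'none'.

i=0 t=0 v=2: → [0,9); WM=-3
i=1 t=6 v=5: → [0,9); WM=3
i=2 t=7 v=2: → [0,9); WM=4
i=3 t=8 v=8: → [0,9); WM=5
i=4 t=12 v=4: → [9,18); WM=9; [0,9) fires=3
i=5 t=23 v=9: → [18,27); WM=20; [9,18) fires=1
i=6 t=21 v=2: → [18,27); WM=20
i=7 t=15 v=3: DROP (t<20-0); WM=20
i=8 t=25 v=4: → [18,27); WM=22
i=9 t=34 v=6: → [27,36); WM=31; [18,27) fires=3
i=10 t=15 v=7: DROP (t<31-0); WM=31
i=11 t=36 v=2: → [36,45); WM=33
i=12 t=42 v=6: → [36,45); WM=39; [27,36) fires=1
i=13 t=39 v=1: → [36,45); WM=39

7 10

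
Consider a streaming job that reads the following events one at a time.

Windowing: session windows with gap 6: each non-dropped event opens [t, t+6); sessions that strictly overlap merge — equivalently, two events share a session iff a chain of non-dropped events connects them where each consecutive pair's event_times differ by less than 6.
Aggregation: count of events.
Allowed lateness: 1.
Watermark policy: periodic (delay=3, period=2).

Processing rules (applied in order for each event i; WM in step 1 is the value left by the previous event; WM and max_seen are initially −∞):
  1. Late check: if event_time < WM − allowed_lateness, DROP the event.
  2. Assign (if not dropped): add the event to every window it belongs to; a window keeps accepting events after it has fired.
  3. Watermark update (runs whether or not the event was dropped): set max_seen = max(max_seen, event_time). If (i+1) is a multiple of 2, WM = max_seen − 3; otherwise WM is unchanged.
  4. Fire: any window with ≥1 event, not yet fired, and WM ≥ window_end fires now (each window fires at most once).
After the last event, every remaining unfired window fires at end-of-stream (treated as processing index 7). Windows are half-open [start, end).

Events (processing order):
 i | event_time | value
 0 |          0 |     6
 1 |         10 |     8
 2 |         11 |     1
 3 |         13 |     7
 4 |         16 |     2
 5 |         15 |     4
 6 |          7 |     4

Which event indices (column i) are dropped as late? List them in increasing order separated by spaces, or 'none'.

i=0 t=0 v=6: → [0,6); WM=−∞
i=1 t=10 v=8: → [10,16); WM=7
i=2 t=11 v=1: → [10,17); WM=7
i=3 t=13 v=7: → [10,19); WM=10
i=4 t=16 v=2: → [10,22); WM=10
i=5 t=15 v=4: → [10,22); WM=13
i=6 t=7 v=4: DROP (t<13-1); WM=13

6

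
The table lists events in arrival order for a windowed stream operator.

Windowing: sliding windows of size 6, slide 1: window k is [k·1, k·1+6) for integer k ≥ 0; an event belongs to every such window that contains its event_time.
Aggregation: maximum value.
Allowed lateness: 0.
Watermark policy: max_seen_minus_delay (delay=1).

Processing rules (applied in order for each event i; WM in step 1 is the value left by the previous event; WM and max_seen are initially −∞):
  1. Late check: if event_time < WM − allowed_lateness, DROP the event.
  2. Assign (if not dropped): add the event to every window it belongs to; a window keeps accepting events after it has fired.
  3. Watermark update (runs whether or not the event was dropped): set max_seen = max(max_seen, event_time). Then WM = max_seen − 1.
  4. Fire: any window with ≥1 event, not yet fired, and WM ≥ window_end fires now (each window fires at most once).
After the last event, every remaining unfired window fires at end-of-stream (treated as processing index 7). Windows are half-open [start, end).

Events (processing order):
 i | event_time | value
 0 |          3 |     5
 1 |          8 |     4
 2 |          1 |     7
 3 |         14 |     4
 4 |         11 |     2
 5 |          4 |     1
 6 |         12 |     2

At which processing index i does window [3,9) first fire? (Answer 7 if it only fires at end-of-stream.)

i=0 t=3 v=5: → [3,9),[2,8),[1,7),[0,6); WM=2
i=1 t=8 v=4: → [8,14),[7,13),[6,12),[5,11),[4,10),[3,9); WM=7; [0,6) fires=5 [1,7) fires=5
i=2 t=1 v=7: DROP (t<7-0); WM=7
i=3 t=14 v=4: → [14,20),[13,19),[12,18),[11,17),[10,16),[9,15); WM=13; [2,8) fires=5 [3,9) fires=5 [4,10) fires=4 [5,11) fires=4 [6,12) fires=4 [7,13) fires=4
i=4 t=11 v=2: DROP (t<13-0); WM=13
i=5 t=4 v=1: DROP (t<13-0); WM=13
i=6 t=12 v=2: DROP (t<13-0); WM=13

3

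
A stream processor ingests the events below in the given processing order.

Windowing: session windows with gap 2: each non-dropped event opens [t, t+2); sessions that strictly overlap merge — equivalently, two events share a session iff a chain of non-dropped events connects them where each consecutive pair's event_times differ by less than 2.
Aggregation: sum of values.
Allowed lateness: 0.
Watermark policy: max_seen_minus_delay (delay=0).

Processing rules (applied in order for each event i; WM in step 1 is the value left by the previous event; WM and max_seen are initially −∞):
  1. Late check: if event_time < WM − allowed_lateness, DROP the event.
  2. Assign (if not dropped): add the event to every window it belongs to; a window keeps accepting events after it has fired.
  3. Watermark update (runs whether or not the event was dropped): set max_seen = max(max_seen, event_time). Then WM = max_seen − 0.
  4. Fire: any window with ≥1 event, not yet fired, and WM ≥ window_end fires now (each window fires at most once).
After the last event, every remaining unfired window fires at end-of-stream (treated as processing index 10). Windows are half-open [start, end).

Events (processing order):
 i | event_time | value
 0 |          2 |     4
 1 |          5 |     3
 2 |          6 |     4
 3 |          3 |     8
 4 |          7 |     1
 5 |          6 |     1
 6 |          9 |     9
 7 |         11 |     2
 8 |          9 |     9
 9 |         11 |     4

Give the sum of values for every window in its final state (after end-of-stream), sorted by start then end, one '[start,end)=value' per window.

i=0 t=2 v=4: → [2,4); WM=2
i=1 t=5 v=3: → [5,7); WM=5
i=2 t=6 v=4: → [5,8); WM=6
i=3 t=3 v=8: DROP (t<6-0); WM=6
i=4 t=7 v=1: → [5,9); WM=7
i=5 t=6 v=1: DROP (t<7-0); WM=7
i=6 t=9 v=9: → [9,11); WM=9
i=7 t=11 v=2: → [11,13); WM=11
i=8 t=9 v=9: DROP (t<11-0); WM=11
i=9 t=11 v=4: → [11,13); WM=11

[2,4)=4 [5,9)=8 [9,11)=9 [11,13)=6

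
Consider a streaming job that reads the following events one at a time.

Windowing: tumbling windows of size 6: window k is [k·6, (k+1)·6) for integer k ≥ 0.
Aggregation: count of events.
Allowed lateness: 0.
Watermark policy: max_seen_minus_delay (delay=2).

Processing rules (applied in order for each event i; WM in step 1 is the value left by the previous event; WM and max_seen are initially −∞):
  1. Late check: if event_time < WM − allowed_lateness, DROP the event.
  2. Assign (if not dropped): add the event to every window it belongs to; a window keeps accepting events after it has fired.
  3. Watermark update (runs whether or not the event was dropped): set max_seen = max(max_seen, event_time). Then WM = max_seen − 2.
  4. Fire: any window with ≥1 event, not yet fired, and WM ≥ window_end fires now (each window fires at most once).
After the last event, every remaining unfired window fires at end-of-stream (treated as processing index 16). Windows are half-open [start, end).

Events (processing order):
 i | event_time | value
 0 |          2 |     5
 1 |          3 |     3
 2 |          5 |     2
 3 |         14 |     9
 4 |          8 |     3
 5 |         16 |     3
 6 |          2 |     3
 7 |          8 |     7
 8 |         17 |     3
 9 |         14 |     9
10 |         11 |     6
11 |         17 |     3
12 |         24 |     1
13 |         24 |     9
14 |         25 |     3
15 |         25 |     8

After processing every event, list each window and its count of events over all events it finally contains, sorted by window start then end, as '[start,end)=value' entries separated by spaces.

[0,6)=3 [12,18)=4 [24,30)=4

i=0 t=2 v=5: → [0,6); WM=0
i=1 t=3 v=3: → [0,6); WM=1
i=2 t=5 v=2: → [0,6); WM=3
i=3 t=14 v=9: → [12,18); WM=12; [0,6) fires=3
i=4 t=8 v=3: DROP (t<12-0); WM=12
i=5 t=16 v=3: → [12,18); WM=14
i=6 t=2 v=3: DROP (t<14-0); WM=14
i=7 t=8 v=7: DROP (t<14-0); WM=14
i=8 t=17 v=3: → [12,18); WM=15
i=9 t=14 v=9: DROP (t<15-0); WM=15
i=10 t=11 v=6: DROP (t<15-0); WM=15
i=11 t=17 v=3: → [12,18); WM=15
i=12 t=24 v=1: → [24,30); WM=22; [12,18) fires=4
i=13 t=24 v=9: → [24,30); WM=22
i=14 t=25 v=3: → [24,30); WM=23
i=15 t=25 v=8: → [24,30); WM=23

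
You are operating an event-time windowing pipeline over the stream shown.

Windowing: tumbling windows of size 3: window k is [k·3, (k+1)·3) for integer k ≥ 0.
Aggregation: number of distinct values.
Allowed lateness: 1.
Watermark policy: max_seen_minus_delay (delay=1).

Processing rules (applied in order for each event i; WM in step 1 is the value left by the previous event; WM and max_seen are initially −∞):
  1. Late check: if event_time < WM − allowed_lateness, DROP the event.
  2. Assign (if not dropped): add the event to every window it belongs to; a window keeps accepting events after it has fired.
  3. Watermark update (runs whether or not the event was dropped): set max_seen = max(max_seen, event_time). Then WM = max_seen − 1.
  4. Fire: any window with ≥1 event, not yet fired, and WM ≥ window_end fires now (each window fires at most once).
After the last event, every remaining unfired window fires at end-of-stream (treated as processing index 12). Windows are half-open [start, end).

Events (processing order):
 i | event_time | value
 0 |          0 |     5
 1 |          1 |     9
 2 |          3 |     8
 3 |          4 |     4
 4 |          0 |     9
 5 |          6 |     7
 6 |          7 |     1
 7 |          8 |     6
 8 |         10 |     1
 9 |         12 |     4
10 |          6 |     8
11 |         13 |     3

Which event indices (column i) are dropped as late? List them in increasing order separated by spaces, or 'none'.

i=0 t=0 v=5: → [0,3); WM=-1
i=1 t=1 v=9: → [0,3); WM=0
i=2 t=3 v=8: → [3,6); WM=2
i=3 t=4 v=4: → [3,6); WM=3; [0,3) fires=2
i=4 t=0 v=9: DROP (t<3-1); WM=3
i=5 t=6 v=7: → [6,9); WM=5
i=6 t=7 v=1: → [6,9); WM=6; [3,6) fires=2
i=7 t=8 v=6: → [6,9); WM=7
i=8 t=10 v=1: → [9,12); WM=9; [6,9) fires=3
i=9 t=12 v=4: → [12,15); WM=11
i=10 t=6 v=8: DROP (t<11-1); WM=11
i=11 t=13 v=3: → [12,15); WM=12; [9,12) fires=1

4 10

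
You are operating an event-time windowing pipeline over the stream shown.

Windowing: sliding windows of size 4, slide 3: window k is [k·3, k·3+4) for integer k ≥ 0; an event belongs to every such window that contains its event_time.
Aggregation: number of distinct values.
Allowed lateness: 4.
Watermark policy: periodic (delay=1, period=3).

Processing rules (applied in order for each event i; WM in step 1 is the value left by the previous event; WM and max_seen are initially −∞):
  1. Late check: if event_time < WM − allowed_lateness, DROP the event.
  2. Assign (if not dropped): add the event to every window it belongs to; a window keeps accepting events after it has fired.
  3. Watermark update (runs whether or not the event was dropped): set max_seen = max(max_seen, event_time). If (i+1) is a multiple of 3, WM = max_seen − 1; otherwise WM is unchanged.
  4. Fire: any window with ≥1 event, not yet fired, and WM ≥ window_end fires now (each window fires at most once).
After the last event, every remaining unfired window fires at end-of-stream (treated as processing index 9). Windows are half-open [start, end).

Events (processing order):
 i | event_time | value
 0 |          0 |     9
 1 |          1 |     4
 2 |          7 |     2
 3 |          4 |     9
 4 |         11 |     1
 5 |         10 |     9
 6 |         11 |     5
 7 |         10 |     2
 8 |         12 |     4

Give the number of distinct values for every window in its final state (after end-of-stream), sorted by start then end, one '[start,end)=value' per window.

[0,4)=2 [3,7)=1 [6,10)=1 [9,13)=5 [12,16)=1

i=0 t=0 v=9: → [0,4); WM=−∞
i=1 t=1 v=4: → [0,4); WM=−∞
i=2 t=7 v=2: → [6,10); WM=6; [0,4) fires=2
i=3 t=4 v=9: → [3,7); WM=6
i=4 t=11 v=1: → [9,13); WM=6
i=5 t=10 v=9: → [9,13); WM=10; [3,7) fires=1 [6,10) fires=1
i=6 t=11 v=5: → [9,13); WM=10
i=7 t=10 v=2: → [9,13); WM=10
i=8 t=12 v=4: → [12,16),[9,13); WM=11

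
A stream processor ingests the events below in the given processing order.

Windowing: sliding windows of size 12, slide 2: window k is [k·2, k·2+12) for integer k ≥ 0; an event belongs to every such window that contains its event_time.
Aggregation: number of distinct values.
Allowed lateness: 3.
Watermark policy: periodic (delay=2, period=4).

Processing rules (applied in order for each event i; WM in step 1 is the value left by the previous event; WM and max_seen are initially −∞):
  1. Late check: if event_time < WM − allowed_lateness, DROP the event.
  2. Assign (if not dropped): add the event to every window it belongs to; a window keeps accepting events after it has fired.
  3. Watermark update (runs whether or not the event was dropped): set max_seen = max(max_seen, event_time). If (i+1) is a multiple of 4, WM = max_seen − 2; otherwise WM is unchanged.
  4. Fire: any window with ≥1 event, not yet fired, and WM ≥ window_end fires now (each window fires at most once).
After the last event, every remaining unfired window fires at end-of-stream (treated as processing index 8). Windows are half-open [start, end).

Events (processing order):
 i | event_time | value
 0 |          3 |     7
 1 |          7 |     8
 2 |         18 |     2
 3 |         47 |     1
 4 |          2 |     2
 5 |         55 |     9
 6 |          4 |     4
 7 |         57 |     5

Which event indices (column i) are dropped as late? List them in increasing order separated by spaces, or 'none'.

i=0 t=3 v=7: → [2,14),[0,12); WM=−∞
i=1 t=7 v=8: → [6,18),[4,16),[2,14),[0,12); WM=−∞
i=2 t=18 v=2: → [18,30),[16,28),[14,26),[12,24),[10,22),[8,20); WM=−∞
i=3 t=47 v=1: → [46,58),[44,56),[42,54),[40,52),[38,50),[36,48); WM=45; [0,12) fires=2 [2,14) fires=2 [4,16) fires=1 [6,18) fires=1 [8,20) fires=1 [10,22) fires=1 [12,24) fires=1 [14,26) fires=1 [16,28) fires=1 [18,30) fires=1
i=4 t=2 v=2: DROP (t<45-3); WM=45
i=5 t=55 v=9: → [54,66),[52,64),[50,62),[48,60),[46,58),[44,56); WM=45
i=6 t=4 v=4: DROP (t<45-3); WM=45
i=7 t=57 v=5: → [56,68),[54,66),[52,64),[50,62),[48,60),[46,58); WM=55; [36,48) fires=1 [38,50) fires=1 [40,52) fires=1 [42,54) fires=1

4 6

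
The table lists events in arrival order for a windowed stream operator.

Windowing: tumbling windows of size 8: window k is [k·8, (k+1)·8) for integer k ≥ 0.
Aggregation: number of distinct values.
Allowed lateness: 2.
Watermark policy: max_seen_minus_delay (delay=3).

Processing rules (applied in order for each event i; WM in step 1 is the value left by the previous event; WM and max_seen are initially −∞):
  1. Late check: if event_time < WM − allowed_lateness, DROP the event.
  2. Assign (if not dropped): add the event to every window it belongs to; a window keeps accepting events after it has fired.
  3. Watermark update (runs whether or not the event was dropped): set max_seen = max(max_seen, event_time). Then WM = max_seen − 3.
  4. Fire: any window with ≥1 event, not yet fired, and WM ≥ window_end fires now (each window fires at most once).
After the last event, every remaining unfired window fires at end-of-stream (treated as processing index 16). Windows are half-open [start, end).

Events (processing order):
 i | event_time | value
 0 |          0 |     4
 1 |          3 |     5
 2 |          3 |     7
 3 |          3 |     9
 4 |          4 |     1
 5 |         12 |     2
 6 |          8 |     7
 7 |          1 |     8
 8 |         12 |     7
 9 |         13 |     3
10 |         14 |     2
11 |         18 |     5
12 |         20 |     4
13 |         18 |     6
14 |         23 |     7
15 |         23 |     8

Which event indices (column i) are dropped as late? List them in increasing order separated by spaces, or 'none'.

i=0 t=0 v=4: → [0,8); WM=-3
i=1 t=3 v=5: → [0,8); WM=0
i=2 t=3 v=7: → [0,8); WM=0
i=3 t=3 v=9: → [0,8); WM=0
i=4 t=4 v=1: → [0,8); WM=1
i=5 t=12 v=2: → [8,16); WM=9; [0,8) fires=5
i=6 t=8 v=7: → [8,16); WM=9
i=7 t=1 v=8: DROP (t<9-2); WM=9
i=8 t=12 v=7: → [8,16); WM=9
i=9 t=13 v=3: → [8,16); WM=10
i=10 t=14 v=2: → [8,16); WM=11
i=11 t=18 v=5: → [16,24); WM=15
i=12 t=20 v=4: → [16,24); WM=17; [8,16) fires=3
i=13 t=18 v=6: → [16,24); WM=17
i=14 t=23 v=7: → [16,24); WM=20
i=15 t=23 v=8: → [16,24); WM=20

7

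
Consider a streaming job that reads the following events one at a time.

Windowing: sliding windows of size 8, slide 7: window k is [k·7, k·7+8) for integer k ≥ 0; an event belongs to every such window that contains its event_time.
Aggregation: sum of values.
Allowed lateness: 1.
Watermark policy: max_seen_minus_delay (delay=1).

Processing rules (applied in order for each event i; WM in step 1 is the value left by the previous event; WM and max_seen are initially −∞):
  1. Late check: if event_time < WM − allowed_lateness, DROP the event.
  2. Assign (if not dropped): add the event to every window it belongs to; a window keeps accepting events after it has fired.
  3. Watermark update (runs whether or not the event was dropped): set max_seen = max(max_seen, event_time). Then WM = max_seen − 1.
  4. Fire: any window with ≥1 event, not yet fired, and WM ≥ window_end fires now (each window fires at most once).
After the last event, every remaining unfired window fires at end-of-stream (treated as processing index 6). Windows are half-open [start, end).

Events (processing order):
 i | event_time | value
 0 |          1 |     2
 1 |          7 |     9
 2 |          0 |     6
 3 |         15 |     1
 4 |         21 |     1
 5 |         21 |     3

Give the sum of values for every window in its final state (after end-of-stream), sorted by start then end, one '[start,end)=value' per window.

[0,8)=11 [7,15)=9 [14,22)=5 [21,29)=4

i=0 t=1 v=2: → [0,8); WM=0
i=1 t=7 v=9: → [7,15),[0,8); WM=6
i=2 t=0 v=6: DROP (t<6-1); WM=6
i=3 t=15 v=1: → [14,22); WM=14; [0,8) fires=11
i=4 t=21 v=1: → [21,29),[14,22); WM=20; [7,15) fires=9
i=5 t=21 v=3: → [21,29),[14,22); WM=20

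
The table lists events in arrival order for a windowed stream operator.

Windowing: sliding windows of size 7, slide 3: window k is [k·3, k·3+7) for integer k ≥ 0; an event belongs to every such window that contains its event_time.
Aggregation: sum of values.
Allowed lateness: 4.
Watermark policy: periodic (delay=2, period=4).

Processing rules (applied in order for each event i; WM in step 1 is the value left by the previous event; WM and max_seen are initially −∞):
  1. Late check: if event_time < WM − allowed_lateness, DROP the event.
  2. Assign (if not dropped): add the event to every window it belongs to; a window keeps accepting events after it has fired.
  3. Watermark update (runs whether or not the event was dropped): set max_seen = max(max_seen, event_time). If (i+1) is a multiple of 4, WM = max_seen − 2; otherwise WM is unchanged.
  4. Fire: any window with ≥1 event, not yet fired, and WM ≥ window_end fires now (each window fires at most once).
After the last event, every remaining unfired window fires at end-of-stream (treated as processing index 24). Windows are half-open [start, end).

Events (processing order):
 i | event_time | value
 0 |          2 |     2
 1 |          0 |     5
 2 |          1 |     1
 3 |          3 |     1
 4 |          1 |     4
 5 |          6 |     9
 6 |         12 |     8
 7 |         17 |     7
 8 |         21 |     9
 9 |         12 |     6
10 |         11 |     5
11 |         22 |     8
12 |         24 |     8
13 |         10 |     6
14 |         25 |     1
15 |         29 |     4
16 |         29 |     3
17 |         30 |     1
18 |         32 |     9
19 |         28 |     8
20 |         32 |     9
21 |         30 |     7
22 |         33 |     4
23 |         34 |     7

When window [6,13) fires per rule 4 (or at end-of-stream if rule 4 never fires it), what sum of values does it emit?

17

i=0 t=2 v=2: → [0,7); WM=−∞
i=1 t=0 v=5: → [0,7); WM=−∞
i=2 t=1 v=1: → [0,7); WM=−∞
i=3 t=3 v=1: → [3,10),[0,7); WM=1
i=4 t=1 v=4: → [0,7); WM=1
i=5 t=6 v=9: → [6,13),[3,10),[0,7); WM=1
i=6 t=12 v=8: → [12,19),[9,16),[6,13); WM=1
i=7 t=17 v=7: → [15,22),[12,19); WM=15; [0,7) fires=22 [3,10) fires=10 [6,13) fires=17
i=8 t=21 v=9: → [21,28),[18,25),[15,22); WM=15
i=9 t=12 v=6: → [12,19),[9,16),[6,13); WM=15
i=10 t=11 v=5: → [9,16),[6,13); WM=15
i=11 t=22 v=8: → [21,28),[18,25); WM=20; [9,16) fires=19 [12,19) fires=21
i=12 t=24 v=8: → [24,31),[21,28),[18,25); WM=20
i=13 t=10 v=6: DROP (t<20-4); WM=20
i=14 t=25 v=1: → [24,31),[21,28); WM=20
i=15 t=29 v=4: → [27,34),[24,31); WM=27; [15,22) fires=16 [18,25) fires=25
i=16 t=29 v=3: → [27,34),[24,31); WM=27
i=17 t=30 v=1: → [30,37),[27,34),[24,31); WM=27
i=18 t=32 v=9: → [30,37),[27,34); WM=27
i=19 t=28 v=8: → [27,34),[24,31); WM=30; [21,28) fires=26
i=20 t=32 v=9: → [30,37),[27,34); WM=30
i=21 t=30 v=7: → [30,37),[27,34),[24,31); WM=30
i=22 t=33 v=4: → [33,40),[30,37),[27,34); WM=30
i=23 t=34 v=7: → [33,40),[30,37); WM=32; [24,31) fires=32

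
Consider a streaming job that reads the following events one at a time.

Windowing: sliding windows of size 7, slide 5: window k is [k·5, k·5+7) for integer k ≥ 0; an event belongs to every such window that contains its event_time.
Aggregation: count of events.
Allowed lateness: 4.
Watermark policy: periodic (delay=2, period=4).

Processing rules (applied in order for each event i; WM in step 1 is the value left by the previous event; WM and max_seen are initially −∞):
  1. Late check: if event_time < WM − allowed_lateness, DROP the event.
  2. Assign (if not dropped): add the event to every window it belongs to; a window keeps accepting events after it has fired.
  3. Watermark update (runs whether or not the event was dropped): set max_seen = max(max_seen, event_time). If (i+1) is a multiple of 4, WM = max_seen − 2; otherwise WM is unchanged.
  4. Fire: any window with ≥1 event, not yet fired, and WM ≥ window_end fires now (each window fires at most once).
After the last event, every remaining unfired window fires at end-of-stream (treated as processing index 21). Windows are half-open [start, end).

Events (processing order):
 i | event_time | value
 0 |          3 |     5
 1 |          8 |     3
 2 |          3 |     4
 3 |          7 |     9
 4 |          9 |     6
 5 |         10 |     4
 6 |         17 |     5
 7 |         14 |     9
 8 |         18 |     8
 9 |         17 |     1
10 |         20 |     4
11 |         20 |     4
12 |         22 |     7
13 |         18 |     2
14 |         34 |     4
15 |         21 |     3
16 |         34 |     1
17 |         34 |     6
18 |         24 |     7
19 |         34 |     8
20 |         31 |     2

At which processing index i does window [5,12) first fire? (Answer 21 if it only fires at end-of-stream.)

i=0 t=3 v=5: → [0,7); WM=−∞
i=1 t=8 v=3: → [5,12); WM=−∞
i=2 t=3 v=4: → [0,7); WM=−∞
i=3 t=7 v=9: → [5,12); WM=6
i=4 t=9 v=6: → [5,12); WM=6
i=5 t=10 v=4: → [10,17),[5,12); WM=6
i=6 t=17 v=5: → [15,22); WM=6
i=7 t=14 v=9: → [10,17); WM=15; [0,7) fires=2 [5,12) fires=4
i=8 t=18 v=8: → [15,22); WM=15
i=9 t=17 v=1: → [15,22); WM=15
i=10 t=20 v=4: → [20,27),[15,22); WM=15
i=11 t=20 v=4: → [20,27),[15,22); WM=18; [10,17) fires=2
i=12 t=22 v=7: → [20,27); WM=18
i=13 t=18 v=2: → [15,22); WM=18
i=14 t=34 v=4: → [30,37); WM=18
i=15 t=21 v=3: → [20,27),[15,22); WM=32; [15,22) fires=7 [20,27) fires=4
i=16 t=34 v=1: → [30,37); WM=32
i=17 t=34 v=6: → [30,37); WM=32
i=18 t=24 v=7: DROP (t<32-4); WM=32
i=19 t=34 v=8: → [30,37); WM=32
i=20 t=31 v=2: → [30,37),[25,32); WM=32; [25,32) fires=1

7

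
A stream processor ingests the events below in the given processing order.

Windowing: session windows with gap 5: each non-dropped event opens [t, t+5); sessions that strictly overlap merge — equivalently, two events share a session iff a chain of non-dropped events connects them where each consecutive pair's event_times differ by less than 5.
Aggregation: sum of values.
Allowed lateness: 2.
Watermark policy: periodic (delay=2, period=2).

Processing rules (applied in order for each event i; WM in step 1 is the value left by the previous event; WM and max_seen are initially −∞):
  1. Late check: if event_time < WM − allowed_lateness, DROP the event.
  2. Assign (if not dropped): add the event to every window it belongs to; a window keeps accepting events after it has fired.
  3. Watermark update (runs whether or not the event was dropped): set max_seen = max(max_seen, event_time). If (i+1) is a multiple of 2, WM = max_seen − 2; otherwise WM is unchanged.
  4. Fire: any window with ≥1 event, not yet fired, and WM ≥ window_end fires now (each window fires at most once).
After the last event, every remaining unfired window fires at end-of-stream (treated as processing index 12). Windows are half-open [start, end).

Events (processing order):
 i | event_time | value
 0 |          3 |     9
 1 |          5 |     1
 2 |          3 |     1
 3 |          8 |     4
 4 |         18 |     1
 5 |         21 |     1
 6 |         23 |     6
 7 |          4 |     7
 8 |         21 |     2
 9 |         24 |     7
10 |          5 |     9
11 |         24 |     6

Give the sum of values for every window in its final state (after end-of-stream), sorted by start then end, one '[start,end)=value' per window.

[3,13)=15 [18,29)=23

i=0 t=3 v=9: → [3,8); WM=−∞
i=1 t=5 v=1: → [3,10); WM=3
i=2 t=3 v=1: → [3,10); WM=3
i=3 t=8 v=4: → [3,13); WM=6
i=4 t=18 v=1: → [18,23); WM=6
i=5 t=21 v=1: → [18,26); WM=19
i=6 t=23 v=6: → [18,28); WM=19
i=7 t=4 v=7: DROP (t<19-2); WM=21
i=8 t=21 v=2: → [18,28); WM=21
i=9 t=24 v=7: → [18,29); WM=22
i=10 t=5 v=9: DROP (t<22-2); WM=22
i=11 t=24 v=6: → [18,29); WM=22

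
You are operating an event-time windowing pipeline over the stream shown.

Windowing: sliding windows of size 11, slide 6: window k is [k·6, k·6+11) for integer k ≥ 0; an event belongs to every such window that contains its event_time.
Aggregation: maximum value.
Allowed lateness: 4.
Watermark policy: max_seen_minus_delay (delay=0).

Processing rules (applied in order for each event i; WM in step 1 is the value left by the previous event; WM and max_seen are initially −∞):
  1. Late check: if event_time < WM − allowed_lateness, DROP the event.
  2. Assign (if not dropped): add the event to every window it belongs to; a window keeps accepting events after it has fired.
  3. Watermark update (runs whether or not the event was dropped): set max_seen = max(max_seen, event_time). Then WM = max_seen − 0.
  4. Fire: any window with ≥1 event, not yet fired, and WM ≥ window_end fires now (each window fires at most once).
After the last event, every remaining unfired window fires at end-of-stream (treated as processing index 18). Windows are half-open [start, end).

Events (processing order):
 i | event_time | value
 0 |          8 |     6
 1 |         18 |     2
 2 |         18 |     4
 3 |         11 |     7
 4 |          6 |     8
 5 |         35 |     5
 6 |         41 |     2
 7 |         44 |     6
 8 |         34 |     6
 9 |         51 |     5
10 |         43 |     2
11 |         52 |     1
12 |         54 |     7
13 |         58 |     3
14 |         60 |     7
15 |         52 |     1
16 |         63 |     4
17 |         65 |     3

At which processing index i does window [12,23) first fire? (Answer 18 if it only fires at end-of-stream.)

i=0 t=8 v=6: → [6,17),[0,11); WM=8
i=1 t=18 v=2: → [18,29),[12,23); WM=18; [0,11) fires=6 [6,17) fires=6
i=2 t=18 v=4: → [18,29),[12,23); WM=18
i=3 t=11 v=7: DROP (t<18-4); WM=18
i=4 t=6 v=8: DROP (t<18-4); WM=18
i=5 t=35 v=5: → [30,41); WM=35; [12,23) fires=4 [18,29) fires=4
i=6 t=41 v=2: → [36,47); WM=41; [30,41) fires=5
i=7 t=44 v=6: → [42,53),[36,47); WM=44
i=8 t=34 v=6: DROP (t<44-4); WM=44
i=9 t=51 v=5: → [48,59),[42,53); WM=51; [36,47) fires=6
i=10 t=43 v=2: DROP (t<51-4); WM=51
i=11 t=52 v=1: → [48,59),[42,53); WM=52
i=12 t=54 v=7: → [54,65),[48,59); WM=54; [42,53) fires=6
i=13 t=58 v=3: → [54,65),[48,59); WM=58
i=14 t=60 v=7: → [60,71),[54,65); WM=60; [48,59) fires=7
i=15 t=52 v=1: DROP (t<60-4); WM=60
i=16 t=63 v=4: → [60,71),[54,65); WM=63
i=17 t=65 v=3: → [60,71); WM=65; [54,65) fires=7

5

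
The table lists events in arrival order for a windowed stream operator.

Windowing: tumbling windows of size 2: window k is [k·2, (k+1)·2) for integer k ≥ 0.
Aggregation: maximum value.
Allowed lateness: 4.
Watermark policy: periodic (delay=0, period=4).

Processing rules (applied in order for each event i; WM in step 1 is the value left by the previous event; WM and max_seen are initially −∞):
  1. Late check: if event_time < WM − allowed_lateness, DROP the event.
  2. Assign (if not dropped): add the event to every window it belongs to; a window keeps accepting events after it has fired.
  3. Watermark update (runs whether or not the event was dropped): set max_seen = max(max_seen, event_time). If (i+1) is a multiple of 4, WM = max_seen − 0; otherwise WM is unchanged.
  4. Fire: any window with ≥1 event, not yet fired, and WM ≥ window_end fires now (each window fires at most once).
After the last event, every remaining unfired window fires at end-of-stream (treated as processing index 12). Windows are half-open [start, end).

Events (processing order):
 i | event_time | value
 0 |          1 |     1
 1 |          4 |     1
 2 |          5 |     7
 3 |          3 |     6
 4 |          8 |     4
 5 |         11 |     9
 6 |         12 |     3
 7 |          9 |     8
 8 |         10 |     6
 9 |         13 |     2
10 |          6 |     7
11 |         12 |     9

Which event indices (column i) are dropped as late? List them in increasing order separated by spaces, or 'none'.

10

i=0 t=1 v=1: → [0,2); WM=−∞
i=1 t=4 v=1: → [4,6); WM=−∞
i=2 t=5 v=7: → [4,6); WM=−∞
i=3 t=3 v=6: → [2,4); WM=5; [0,2) fires=1 [2,4) fires=6
i=4 t=8 v=4: → [8,10); WM=5
i=5 t=11 v=9: → [10,12); WM=5
i=6 t=12 v=3: → [12,14); WM=5
i=7 t=9 v=8: → [8,10); WM=12; [4,6) fires=7 [8,10) fires=8 [10,12) fires=9
i=8 t=10 v=6: → [10,12); WM=12
i=9 t=13 v=2: → [12,14); WM=12
i=10 t=6 v=7: DROP (t<12-4); WM=12
i=11 t=12 v=9: → [12,14); WM=13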